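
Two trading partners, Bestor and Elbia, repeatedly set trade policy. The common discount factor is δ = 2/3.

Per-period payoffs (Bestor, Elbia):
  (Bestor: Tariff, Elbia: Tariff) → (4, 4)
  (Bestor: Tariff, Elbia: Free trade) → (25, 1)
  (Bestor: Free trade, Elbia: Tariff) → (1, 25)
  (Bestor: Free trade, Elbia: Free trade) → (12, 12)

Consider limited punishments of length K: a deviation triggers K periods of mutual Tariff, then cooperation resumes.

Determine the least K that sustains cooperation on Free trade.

IC: δ(1−δ^K)/(1−δ) ≥ (25−12)/(12−4) = 13/8.
With δ = 2/3: need 1 − δ^K ≥ 13/8·(1−2/3)/(2/3), i.e. δ^K ≤ 0.1875.
Since (2/3)^4 = 0.1975 and (2/3)^5 = 0.1317, the smallest such K is 5.

5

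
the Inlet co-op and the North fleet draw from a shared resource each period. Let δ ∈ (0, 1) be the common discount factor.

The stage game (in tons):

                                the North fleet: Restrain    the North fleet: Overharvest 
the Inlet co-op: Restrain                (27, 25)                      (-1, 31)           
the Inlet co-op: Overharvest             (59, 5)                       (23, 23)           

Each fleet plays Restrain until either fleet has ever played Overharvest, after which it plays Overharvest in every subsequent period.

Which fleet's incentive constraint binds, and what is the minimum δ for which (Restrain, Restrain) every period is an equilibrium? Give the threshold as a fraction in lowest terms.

the Inlet co-op's threshold: (59−27)/(59−23) = 8/9.
the North fleet's threshold: (31−25)/(31−23) = 3/4.
8/9 > 3/4, so the Inlet co-op binds and δ* = 8/9.

the Inlet co-op; δ ≥ 8/9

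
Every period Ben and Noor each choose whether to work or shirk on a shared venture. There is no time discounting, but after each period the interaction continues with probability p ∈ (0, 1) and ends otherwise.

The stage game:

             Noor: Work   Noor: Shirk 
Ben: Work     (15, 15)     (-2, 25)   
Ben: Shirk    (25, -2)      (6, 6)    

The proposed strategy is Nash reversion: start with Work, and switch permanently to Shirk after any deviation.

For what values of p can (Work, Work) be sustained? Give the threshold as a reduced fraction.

10/19

With no time discounting, the continuation probability p plays the role of the discount factor.
Grim-trigger IC: 15/(1−p) ≥ 25 + 6p/(1−p) ⇒ p ≥ (25−15)/(25−6) = 10/19.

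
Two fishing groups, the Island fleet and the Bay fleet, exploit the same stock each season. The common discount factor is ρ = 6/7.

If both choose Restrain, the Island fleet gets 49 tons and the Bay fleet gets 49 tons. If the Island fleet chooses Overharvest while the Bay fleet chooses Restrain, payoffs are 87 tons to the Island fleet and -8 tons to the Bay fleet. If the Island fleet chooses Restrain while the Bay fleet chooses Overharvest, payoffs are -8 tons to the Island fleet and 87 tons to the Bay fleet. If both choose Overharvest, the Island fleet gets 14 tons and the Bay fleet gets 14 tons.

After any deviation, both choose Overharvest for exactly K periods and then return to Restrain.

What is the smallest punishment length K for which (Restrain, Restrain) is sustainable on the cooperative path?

2

IC: ρ(1−ρ^K)/(1−ρ) ≥ (87−49)/(49−14) = 38/35.
With ρ = 6/7: need 1 − ρ^K ≥ 38/35·(1−6/7)/(6/7), i.e. ρ^K ≤ 0.8190.
Since (6/7)^1 = 0.8571 and (6/7)^2 = 0.7347, the smallest such K is 2.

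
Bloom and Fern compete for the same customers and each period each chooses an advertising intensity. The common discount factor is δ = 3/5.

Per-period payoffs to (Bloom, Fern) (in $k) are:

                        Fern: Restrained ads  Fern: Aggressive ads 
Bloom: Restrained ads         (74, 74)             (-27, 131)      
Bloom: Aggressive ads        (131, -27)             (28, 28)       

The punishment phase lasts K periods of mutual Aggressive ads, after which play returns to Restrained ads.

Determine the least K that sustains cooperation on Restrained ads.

4

IC: δ(1−δ^K)/(1−δ) ≥ (131−74)/(74−28) = 57/46.
With δ = 3/5: need 1 − δ^K ≥ 57/46·(1−3/5)/(3/5), i.e. δ^K ≤ 0.1739.
Since (3/5)^3 = 0.2160 and (3/5)^4 = 0.1296, the smallest such K is 4.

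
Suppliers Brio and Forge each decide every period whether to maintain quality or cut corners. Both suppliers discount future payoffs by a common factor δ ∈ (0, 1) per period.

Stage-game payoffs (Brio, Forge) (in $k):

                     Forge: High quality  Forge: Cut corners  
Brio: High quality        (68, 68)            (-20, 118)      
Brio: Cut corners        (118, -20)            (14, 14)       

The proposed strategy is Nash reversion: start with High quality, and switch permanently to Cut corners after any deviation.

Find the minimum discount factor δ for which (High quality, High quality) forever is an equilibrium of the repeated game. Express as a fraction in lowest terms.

25/52

Under grim trigger the critical discount factor is (T−C)/(T−P) with T = 118, C = 68, P = 14.
δ* = (118−68)/(118−14) = 50/104 = 25/52.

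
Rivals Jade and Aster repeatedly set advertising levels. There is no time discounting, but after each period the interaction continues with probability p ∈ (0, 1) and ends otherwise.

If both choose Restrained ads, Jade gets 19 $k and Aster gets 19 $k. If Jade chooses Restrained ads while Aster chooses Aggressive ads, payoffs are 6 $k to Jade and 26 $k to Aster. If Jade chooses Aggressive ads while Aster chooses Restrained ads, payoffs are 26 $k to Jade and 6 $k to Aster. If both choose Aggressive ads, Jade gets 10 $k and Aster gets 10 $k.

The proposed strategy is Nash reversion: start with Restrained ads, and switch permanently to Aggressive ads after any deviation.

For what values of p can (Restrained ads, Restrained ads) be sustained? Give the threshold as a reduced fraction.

With no time discounting, the continuation probability p plays the role of the discount factor.
Grim-trigger IC: 19/(1−p) ≥ 26 + 10p/(1−p) ⇒ p ≥ (26−19)/(26−10) = 7/16.

7/16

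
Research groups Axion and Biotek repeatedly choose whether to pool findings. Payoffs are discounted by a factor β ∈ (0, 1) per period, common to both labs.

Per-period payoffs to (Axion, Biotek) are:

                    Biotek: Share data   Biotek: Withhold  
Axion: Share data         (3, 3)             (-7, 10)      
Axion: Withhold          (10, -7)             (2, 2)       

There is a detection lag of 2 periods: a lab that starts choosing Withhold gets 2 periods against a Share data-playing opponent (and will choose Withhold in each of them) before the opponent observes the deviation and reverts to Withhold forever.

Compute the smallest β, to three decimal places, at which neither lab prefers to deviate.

A deviator earns 10 for 2 periods, then 2 forever; cooperating earns 3 forever. Multiplying the IC by (1−β):
3 ≥ 10(1−β^2) + 2β^2, so 8·β^2 ≥ 7 and β^2 ≥ 7/8.
β ≥ (7/8)^(1/2) ≈ 0.935.

0.935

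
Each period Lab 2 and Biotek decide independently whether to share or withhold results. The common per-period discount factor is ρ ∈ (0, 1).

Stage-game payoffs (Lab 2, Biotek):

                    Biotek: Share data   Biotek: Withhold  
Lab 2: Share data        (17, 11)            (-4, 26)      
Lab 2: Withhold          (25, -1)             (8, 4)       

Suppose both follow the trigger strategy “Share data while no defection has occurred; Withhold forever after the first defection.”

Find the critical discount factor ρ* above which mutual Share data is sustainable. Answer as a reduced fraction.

For Lab 2: deviation gain 25−17 = 8, per-period punishment loss 17−8 = 9. IC gives ρ ≥ 8/17.
For Biotek: gain 15, loss 7 per period, so ρ ≥ 15/22.
The tighter constraint is Biotek's, so cooperation needs ρ ≥ 15/22.

15/22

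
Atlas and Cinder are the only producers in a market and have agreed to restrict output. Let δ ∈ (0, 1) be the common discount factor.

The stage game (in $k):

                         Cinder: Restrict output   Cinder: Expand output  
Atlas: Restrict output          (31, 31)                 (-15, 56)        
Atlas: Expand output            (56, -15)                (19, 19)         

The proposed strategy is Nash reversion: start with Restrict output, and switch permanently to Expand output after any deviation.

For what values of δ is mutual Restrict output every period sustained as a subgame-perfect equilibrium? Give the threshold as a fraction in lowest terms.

One-period gain from deviating is 56 − 31 = 25. The loss is 31 − 19 = 12 in every subsequent period, with present value 12·δ/(1−δ).
Deviation is unprofitable when 12·δ/(1−δ) ≥ 25, i.e. δ/(1−δ) ≥ 25/12.
Equivalently δ ≥ 25/(25+12) = 25/37.

25/37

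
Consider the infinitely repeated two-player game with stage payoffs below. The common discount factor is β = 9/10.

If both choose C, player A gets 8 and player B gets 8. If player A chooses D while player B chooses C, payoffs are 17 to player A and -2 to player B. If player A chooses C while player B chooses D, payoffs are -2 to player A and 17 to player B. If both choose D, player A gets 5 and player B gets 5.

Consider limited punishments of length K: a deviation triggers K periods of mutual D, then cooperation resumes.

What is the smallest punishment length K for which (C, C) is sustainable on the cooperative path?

4

IC: β(1−β^K)/(1−β) ≥ (17−8)/(8−5) = 3.
With β = 9/10: need 1 − β^K ≥ 3·(1−9/10)/(9/10), i.e. β^K ≤ 0.6667.
Since (9/10)^3 = 0.7290 and (9/10)^4 = 0.6561, the smallest such K is 4.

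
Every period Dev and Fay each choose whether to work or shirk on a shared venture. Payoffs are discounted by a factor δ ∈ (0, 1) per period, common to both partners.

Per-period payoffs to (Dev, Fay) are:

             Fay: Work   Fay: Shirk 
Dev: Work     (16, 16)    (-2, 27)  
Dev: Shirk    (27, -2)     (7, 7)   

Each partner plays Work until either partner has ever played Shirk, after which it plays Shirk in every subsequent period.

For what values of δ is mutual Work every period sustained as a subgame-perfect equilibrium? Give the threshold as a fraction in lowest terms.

One-period gain from deviating is 27 − 16 = 11. The loss is 16 − 7 = 9 in every subsequent period, with present value 9·δ/(1−δ).
Deviation is unprofitable when 9·δ/(1−δ) ≥ 11, i.e. δ/(1−δ) ≥ 11/9.
Equivalently δ ≥ 11/(11+9) = 11/20.

11/20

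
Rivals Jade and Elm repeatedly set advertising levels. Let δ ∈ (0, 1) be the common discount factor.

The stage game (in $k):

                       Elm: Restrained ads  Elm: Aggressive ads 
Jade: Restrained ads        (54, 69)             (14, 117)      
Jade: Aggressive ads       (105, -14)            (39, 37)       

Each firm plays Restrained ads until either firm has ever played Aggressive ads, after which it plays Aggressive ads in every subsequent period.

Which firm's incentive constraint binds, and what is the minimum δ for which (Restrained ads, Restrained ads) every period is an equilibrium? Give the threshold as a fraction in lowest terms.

Jade: cooperation gives 54 each period; deviation gives 105 once then 39 forever.
  54/(1−δ) ≥ 105 + 39δ/(1−δ) ⇒ δ ≥ 51/66 = 17/22.
Elm: cooperation gives 69 each period; deviation gives 117 once then 37 forever.
  δ ≥ 48/80 = 3/5.
Both must hold, so the binding constraint is Jade's: δ ≥ 17/22.

Jade; δ ≥ 17/22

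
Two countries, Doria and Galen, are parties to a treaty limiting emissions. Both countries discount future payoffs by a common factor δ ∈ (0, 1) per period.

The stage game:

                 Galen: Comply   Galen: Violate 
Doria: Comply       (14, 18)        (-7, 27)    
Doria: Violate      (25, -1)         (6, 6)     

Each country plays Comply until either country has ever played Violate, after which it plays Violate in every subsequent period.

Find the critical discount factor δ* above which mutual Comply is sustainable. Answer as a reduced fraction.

11/19

Doria: cooperation gives 14 each period; deviation gives 25 once then 6 forever.
  14/(1−δ) ≥ 25 + 6δ/(1−δ) ⇒ δ ≥ 11/19.
Galen: cooperation gives 18 each period; deviation gives 27 once then 6 forever.
  δ ≥ 9/21 = 3/7.
Both must hold, so the binding constraint is Doria's: δ ≥ 11/19.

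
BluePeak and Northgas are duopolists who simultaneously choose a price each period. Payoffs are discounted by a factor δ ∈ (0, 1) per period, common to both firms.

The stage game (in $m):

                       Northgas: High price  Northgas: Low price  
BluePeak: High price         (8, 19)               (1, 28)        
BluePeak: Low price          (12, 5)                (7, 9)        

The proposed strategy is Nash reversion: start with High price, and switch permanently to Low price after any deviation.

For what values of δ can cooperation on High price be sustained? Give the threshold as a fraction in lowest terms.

4/5

For BluePeak: deviation gain 12−8 = 4, per-period punishment loss 8−7 = 1. IC gives δ ≥ 4/5.
For Northgas: gain 9, loss 10 per period, so δ ≥ 9/19.
The tighter constraint is BluePeak's, so cooperation needs δ ≥ 4/5.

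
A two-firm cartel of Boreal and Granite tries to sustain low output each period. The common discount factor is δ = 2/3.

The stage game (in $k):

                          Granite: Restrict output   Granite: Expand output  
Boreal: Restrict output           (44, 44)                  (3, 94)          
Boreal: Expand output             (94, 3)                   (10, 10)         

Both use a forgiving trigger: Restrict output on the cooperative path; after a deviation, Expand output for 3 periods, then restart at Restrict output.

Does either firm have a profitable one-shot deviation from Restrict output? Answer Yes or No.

Yes

Comparing payoff streams over the 4 periods until play realigns: cooperate → 44(1+δ+…+δ^3); deviate → 94 + 10(δ+…+δ^3).
Cooperation is sustained iff (44−10)(δ+…+δ^3) ≥ 94−44.
δ+…+δ^3 = 2/3·(1−(2/3)^3)/(1−2/3) = 1.4074, and (94−44)/(44−10) = 1.4706.
1.4074 < 1.4706, so cooperation is not sustainable.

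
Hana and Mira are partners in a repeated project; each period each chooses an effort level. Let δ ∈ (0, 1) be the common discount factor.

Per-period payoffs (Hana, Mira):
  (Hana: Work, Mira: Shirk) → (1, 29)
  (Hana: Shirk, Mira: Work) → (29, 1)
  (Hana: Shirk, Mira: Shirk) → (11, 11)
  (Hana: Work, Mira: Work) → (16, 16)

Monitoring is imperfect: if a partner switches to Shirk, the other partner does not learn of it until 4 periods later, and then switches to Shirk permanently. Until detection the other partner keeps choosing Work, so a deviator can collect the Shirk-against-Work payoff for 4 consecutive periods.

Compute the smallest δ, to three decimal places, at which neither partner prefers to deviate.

0.922

A deviator earns 29 for 4 periods, then 11 forever; cooperating earns 16 forever. Multiplying the IC by (1−δ):
16 ≥ 29(1−δ^4) + 11δ^4, so 18·δ^4 ≥ 13 and δ^4 ≥ 13/18.
δ ≥ (13/18)^(1/4) ≈ 0.922.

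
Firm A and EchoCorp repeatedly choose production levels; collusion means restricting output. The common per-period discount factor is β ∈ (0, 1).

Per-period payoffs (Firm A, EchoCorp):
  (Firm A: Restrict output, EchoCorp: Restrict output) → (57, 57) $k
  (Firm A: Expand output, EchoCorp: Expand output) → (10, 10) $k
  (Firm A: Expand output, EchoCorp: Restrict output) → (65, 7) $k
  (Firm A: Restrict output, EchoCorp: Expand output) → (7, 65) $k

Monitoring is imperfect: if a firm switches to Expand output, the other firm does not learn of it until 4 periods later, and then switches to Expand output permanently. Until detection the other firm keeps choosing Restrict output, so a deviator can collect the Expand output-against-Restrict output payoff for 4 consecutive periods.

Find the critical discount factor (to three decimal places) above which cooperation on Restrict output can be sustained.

A deviator earns 65 for 4 periods, then 10 forever; cooperating earns 57 forever. Multiplying the IC by (1−β):
57 ≥ 65(1−β^4) + 10β^4, so 55·β^4 ≥ 8 and β^4 ≥ 8/55.
β ≥ (8/55)^(1/4) ≈ 0.618.

0.618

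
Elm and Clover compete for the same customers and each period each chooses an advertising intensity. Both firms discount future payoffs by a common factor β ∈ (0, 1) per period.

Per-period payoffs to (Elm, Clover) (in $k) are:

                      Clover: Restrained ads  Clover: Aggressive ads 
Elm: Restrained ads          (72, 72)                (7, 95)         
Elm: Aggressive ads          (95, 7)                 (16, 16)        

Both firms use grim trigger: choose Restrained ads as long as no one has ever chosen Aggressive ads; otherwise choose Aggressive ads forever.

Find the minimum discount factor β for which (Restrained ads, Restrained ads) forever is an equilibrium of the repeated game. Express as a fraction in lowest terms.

23/79

Under grim trigger the critical discount factor is (T−C)/(T−P) with T = 95, C = 72, P = 16.
β* = (95−72)/(95−16) = 23/79.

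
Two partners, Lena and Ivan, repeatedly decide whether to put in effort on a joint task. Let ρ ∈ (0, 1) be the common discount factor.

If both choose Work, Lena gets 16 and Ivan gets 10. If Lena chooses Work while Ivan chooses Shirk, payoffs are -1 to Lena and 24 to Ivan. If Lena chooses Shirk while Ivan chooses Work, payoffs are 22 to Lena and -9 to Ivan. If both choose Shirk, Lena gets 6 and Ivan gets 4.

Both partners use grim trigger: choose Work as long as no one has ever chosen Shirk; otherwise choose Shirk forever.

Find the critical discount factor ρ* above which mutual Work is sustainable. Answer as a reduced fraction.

Lena's threshold: (22−16)/(22−6) = 3/8.
Ivan's threshold: (24−10)/(24−4) = 7/10.
3/8 < 7/10, so Ivan binds and ρ* = 7/10.

7/10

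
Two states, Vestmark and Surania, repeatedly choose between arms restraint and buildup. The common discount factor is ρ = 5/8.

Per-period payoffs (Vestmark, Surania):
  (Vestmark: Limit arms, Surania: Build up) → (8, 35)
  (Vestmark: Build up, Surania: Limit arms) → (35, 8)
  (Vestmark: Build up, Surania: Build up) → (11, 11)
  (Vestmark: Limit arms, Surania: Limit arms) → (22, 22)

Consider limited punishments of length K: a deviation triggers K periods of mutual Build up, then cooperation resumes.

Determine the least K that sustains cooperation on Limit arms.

Need Σ_{k=1}^{K} ρ^k ≥ (35−22)/(22−11) = 1.1818 at ρ = 5/8.
At K = 2 the sum is 1.0156 < 1.1818; at K = 3 it is 1.2598 ≥ 1.1818.
So the minimum punishment length is K = 3.

3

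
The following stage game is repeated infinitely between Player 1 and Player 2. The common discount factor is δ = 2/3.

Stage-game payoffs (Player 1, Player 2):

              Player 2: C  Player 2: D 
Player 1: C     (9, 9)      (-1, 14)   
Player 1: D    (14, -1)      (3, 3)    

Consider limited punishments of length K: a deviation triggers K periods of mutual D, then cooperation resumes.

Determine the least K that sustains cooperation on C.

No profitable deviation requires (9−3)(δ+…+δ^K) ≥ 14−9, i.e. δ+…+δ^K ≥ 5/6 ≈ 0.8333.
With δ = 2/3, the partial sums are K=1: 0.6667, K=2: 1.1111.
K = 2 is the first length at which the sum reaches 0.8333.

2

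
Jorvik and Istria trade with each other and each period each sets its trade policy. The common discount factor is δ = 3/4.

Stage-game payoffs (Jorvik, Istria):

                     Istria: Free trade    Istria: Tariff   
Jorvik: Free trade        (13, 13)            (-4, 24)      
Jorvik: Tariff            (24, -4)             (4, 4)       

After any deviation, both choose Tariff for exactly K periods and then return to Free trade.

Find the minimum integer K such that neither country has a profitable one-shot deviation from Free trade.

Need Σ_{k=1}^{K} δ^k ≥ (24−13)/(13−4) = 1.2222 at δ = 3/4.
At K = 1 the sum is 0.7500 < 1.2222; at K = 2 it is 1.3125 ≥ 1.2222.
So the minimum punishment length is K = 2.

2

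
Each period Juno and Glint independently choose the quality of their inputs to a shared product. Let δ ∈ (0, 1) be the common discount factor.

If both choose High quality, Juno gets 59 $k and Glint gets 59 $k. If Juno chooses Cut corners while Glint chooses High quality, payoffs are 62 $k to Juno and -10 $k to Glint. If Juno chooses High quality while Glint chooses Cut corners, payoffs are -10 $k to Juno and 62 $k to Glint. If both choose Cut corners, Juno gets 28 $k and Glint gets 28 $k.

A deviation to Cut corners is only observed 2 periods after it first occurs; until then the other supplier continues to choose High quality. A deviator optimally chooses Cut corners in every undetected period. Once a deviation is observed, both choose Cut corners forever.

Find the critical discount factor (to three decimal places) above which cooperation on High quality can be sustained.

The best deviation is to choose Cut corners for all 2 undetected periods, earning 62 each, then 28 forever once detected.
Deviation value: 62(1−δ^2)/(1−δ) + 28δ^2/(1−δ); cooperation value: 59/(1−δ).
IC: 59 ≥ 62(1−δ^2) + 28δ^2 = 62 − 34δ^2.
So δ^2 ≥ 3/34, giving δ ≥ (3/34)^(1/2) ≈ 0.297.

0.297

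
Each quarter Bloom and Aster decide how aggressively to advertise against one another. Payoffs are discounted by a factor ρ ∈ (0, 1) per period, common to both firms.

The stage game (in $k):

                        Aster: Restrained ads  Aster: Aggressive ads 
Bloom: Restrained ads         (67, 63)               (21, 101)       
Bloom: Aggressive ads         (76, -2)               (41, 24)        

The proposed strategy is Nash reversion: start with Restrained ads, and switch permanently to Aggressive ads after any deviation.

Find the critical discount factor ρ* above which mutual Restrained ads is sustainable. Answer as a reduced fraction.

38/77

For Bloom: deviation gain 76−67 = 9, per-period punishment loss 67−41 = 26. IC gives ρ ≥ 9/35.
For Aster: gain 38, loss 39 per period, so ρ ≥ 38/77.
The tighter constraint is Aster's, so cooperation needs ρ ≥ 38/77.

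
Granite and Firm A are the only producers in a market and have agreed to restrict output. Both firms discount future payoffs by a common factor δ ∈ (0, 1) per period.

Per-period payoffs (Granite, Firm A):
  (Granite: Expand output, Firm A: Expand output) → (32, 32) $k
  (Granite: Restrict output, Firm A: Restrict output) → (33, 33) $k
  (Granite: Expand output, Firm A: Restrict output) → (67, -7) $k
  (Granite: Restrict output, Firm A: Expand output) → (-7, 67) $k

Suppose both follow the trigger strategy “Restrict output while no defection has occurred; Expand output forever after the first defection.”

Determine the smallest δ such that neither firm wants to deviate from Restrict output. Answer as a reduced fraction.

33/(1−δ) ≥ 67 + 32δ/(1−δ)
33 ≥ 67 − 35δ
δ ≥ 34/35.

34/35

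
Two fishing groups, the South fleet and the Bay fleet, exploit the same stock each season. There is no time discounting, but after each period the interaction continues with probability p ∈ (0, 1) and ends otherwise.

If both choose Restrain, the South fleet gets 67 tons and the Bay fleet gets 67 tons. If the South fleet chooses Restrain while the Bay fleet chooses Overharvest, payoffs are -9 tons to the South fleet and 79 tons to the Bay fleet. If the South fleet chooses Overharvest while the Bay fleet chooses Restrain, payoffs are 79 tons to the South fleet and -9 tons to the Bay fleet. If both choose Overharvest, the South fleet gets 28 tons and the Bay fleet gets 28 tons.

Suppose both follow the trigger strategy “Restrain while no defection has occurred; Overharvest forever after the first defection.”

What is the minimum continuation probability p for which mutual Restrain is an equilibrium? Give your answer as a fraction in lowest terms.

Expected cooperation value is 67 + p·67 + p²·67 + … = 67/(1−p); deviation gives 79 + p·28/(1−p).
67 ≥ 79(1−p) + 28p ⇒ 51p ≥ 12 ⇒ p ≥ 12/51 = 4/17.

4/17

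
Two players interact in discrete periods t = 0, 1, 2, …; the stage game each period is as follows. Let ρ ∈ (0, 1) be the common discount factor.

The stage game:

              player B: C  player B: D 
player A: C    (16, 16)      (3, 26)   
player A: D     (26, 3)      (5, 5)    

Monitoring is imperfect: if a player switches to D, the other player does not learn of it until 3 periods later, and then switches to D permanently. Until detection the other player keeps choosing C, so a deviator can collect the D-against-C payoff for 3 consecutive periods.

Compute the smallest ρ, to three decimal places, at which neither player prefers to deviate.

Deviating for the 3 undetected periods gains 26−16 = 10 per period over cooperation, then loses 16−5 = 11 per period forever once punishment starts.
Gain: 10(1 + ρ + … + ρ^2); loss: 11·ρ^3/(1−ρ).
No profitable deviation ⇔ 10(1−ρ^3) ≤ 11·ρ^3, i.e. ρ^3 ≥ 10/(10+11) = 10/21.
Hence ρ ≥ (10/21)^(1/3) ≈ 0.781.

0.781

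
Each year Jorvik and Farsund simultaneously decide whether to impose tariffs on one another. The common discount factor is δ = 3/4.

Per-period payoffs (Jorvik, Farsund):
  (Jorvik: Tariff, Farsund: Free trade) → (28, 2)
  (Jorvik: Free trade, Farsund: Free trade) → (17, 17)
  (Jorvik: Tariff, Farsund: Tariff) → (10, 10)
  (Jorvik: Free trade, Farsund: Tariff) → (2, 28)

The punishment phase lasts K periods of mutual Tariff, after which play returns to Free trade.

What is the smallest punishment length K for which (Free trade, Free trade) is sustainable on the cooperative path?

IC: δ(1−δ^K)/(1−δ) ≥ (28−17)/(17−10) = 11/7.
With δ = 3/4: need 1 − δ^K ≥ 11/7·(1−3/4)/(3/4), i.e. δ^K ≤ 0.4762.
Since (3/4)^2 = 0.5625 and (3/4)^3 = 0.4219, the smallest such K is 3.

3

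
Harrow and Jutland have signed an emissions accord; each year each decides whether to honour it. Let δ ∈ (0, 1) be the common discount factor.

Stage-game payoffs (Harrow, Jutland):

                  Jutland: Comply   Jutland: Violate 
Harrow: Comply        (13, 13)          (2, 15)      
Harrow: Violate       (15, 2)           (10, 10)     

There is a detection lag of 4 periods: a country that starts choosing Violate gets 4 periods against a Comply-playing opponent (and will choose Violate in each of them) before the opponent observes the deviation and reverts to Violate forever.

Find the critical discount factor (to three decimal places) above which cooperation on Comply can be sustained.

0.795

The best deviation is to choose Violate for all 4 undetected periods, earning 15 each, then 10 forever once detected.
Deviation value: 15(1−δ^4)/(1−δ) + 10δ^4/(1−δ); cooperation value: 13/(1−δ).
IC: 13 ≥ 15(1−δ^4) + 10δ^4 = 15 − 5δ^4.
So δ^4 ≥ 2/5, giving δ ≥ (2/5)^(1/4) ≈ 0.795.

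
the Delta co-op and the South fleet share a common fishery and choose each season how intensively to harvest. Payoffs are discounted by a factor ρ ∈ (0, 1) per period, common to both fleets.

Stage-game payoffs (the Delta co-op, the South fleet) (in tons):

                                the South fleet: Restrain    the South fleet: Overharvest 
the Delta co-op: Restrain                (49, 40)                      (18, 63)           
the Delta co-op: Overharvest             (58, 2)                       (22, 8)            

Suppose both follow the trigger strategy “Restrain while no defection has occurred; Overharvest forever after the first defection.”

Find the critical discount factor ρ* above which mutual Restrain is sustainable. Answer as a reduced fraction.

23/55

the Delta co-op: cooperation gives 49 each period; deviation gives 58 once then 22 forever.
  49/(1−ρ) ≥ 58 + 22ρ/(1−ρ) ⇒ ρ ≥ 9/36 = 1/4.
the South fleet: cooperation gives 40 each period; deviation gives 63 once then 8 forever.
  ρ ≥ 23/55.
Both must hold, so the binding constraint is the South fleet's: ρ ≥ 23/55.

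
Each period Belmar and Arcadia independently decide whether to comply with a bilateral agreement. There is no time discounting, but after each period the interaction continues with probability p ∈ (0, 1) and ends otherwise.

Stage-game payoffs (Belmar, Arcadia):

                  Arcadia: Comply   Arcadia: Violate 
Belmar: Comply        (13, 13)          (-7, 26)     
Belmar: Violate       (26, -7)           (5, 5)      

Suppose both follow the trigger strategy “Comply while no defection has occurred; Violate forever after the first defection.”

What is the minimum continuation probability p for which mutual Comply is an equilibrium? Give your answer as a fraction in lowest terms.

13/21

Expected cooperation value is 13 + p·13 + p²·13 + … = 13/(1−p); deviation gives 26 + p·5/(1−p).
13 ≥ 26(1−p) + 5p ⇒ 21p ≥ 13 ⇒ p ≥ 13/21.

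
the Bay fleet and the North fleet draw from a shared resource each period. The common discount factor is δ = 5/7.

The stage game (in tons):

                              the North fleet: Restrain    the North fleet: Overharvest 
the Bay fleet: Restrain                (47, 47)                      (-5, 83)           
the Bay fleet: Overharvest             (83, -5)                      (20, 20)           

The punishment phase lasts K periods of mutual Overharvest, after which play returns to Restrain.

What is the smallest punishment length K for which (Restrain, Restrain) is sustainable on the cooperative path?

IC: δ(1−δ^K)/(1−δ) ≥ (83−47)/(47−20) = 4/3.
With δ = 5/7: need 1 − δ^K ≥ 4/3·(1−5/7)/(5/7), i.e. δ^K ≤ 0.4667.
Since (5/7)^2 = 0.5102 and (5/7)^3 = 0.3644, the smallest such K is 3.

3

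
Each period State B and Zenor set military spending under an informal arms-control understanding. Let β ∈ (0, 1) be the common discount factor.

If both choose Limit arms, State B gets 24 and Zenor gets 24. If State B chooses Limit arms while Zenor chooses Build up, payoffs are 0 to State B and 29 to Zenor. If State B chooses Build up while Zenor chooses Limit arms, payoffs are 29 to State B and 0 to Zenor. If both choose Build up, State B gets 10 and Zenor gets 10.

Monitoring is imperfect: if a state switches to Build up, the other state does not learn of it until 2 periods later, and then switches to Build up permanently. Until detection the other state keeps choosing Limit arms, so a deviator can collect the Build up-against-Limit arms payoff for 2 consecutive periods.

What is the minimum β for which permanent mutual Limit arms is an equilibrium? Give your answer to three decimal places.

The best deviation is to choose Build up for all 2 undetected periods, earning 29 each, then 10 forever once detected.
Deviation value: 29(1−β^2)/(1−β) + 10β^2/(1−β); cooperation value: 24/(1−β).
IC: 24 ≥ 29(1−β^2) + 10β^2 = 29 − 19β^2.
So β^2 ≥ 5/19, giving β ≥ (5/19)^(1/2) ≈ 0.513.

0.513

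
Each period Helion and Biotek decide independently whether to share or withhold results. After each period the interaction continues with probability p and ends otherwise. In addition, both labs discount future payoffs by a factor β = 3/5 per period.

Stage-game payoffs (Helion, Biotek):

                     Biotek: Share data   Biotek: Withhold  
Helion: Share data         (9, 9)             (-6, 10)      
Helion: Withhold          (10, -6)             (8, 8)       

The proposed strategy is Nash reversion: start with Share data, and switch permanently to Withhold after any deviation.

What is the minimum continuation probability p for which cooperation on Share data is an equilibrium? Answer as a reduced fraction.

With continuation probability p and discount β, the effective per-period discount factor is βp.
Grim-trigger IC: βp ≥ (10−9)/(10−8) = 1/2.
So p ≥ (1/2)/(3/5) = 5/6.

5/6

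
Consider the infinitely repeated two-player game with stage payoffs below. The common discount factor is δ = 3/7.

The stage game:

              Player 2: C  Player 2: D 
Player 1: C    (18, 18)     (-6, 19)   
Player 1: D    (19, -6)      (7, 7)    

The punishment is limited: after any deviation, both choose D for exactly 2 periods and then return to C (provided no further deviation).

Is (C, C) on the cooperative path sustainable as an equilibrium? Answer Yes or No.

Yes

Comparing payoff streams over the 3 periods until play realigns: cooperate → 18(1+δ+…+δ^2); deviate → 19 + 7(δ+…+δ^2).
Cooperation is sustained iff (18−7)(δ+…+δ^2) ≥ 19−18.
δ+…+δ^2 = 3/7·(1−(3/7)^2)/(1−3/7) = 0.6122, and (19−18)/(18−7) = 0.0909.
0.6122 ≥ 0.0909, so cooperation is sustainable.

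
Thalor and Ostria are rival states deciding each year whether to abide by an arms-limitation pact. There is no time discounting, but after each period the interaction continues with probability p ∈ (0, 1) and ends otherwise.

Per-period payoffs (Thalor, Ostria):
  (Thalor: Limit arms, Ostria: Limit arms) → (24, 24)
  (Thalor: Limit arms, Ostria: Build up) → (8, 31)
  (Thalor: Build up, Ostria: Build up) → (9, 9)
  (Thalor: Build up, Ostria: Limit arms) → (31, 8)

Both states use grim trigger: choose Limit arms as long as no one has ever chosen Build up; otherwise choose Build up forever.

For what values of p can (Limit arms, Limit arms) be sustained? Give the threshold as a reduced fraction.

Expected cooperation value is 24 + p·24 + p²·24 + … = 24/(1−p); deviation gives 31 + p·9/(1−p).
24 ≥ 31(1−p) + 9p ⇒ 22p ≥ 7 ⇒ p ≥ 7/22.

7/22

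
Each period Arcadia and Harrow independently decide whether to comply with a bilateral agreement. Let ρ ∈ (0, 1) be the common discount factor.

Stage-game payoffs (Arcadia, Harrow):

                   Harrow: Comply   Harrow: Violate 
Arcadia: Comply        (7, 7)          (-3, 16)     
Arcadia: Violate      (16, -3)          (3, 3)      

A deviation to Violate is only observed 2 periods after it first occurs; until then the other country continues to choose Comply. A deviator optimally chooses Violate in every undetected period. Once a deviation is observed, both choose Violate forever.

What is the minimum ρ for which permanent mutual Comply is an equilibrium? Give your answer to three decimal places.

0.832

A deviator earns 16 for 2 periods, then 3 forever; cooperating earns 7 forever. Multiplying the IC by (1−ρ):
7 ≥ 16(1−ρ^2) + 3ρ^2, so 13·ρ^2 ≥ 9 and ρ^2 ≥ 9/13.
ρ ≥ (9/13)^(1/2) ≈ 0.832.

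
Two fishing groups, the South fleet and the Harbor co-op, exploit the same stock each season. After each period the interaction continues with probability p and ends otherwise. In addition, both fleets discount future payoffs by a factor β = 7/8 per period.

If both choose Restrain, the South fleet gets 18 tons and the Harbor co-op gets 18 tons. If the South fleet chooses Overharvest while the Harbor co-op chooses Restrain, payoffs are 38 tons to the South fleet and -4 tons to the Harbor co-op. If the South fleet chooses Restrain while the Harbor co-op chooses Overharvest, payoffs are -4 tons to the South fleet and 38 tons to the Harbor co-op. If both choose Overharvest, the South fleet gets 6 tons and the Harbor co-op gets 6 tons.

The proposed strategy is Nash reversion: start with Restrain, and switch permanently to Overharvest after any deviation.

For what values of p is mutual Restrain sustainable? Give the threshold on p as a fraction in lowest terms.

5/7

With continuation probability p and discount β, the effective per-period discount factor is βp.
Grim-trigger IC: βp ≥ (38−18)/(38−6) = 5/8.
So p ≥ (5/8)/(7/8) = 5/7.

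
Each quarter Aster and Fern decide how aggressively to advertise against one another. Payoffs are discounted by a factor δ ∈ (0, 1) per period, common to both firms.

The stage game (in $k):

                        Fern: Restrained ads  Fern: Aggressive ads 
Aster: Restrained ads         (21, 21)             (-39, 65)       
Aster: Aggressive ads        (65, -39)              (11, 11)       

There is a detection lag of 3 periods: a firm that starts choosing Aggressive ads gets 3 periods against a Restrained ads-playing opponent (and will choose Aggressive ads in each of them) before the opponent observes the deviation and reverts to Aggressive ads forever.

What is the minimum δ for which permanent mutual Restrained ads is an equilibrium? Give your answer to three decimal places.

0.934

The best deviation is to choose Aggressive ads for all 3 undetected periods, earning 65 each, then 11 forever once detected.
Deviation value: 65(1−δ^3)/(1−δ) + 11δ^3/(1−δ); cooperation value: 21/(1−δ).
IC: 21 ≥ 65(1−δ^3) + 11δ^3 = 65 − 54δ^3.
So δ^3 ≥ 44/54 = 22/27, giving δ ≥ (22/27)^(1/3) ≈ 0.934.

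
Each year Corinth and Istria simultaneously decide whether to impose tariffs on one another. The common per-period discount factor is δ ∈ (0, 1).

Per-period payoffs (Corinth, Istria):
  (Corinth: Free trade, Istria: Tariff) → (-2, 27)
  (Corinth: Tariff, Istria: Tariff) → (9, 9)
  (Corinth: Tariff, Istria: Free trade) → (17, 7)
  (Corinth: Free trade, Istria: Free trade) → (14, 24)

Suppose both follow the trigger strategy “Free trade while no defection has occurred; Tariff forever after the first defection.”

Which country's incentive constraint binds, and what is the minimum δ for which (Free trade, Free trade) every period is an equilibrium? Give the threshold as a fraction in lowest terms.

Corinth: cooperation gives 14 each period; deviation gives 17 once then 9 forever.
  14/(1−δ) ≥ 17 + 9δ/(1−δ) ⇒ δ ≥ 3/8.
Istria: cooperation gives 24 each period; deviation gives 27 once then 9 forever.
  δ ≥ 3/18 = 1/6.
Both must hold, so the binding constraint is Corinth's: δ ≥ 3/8.

Corinth; δ ≥ 3/8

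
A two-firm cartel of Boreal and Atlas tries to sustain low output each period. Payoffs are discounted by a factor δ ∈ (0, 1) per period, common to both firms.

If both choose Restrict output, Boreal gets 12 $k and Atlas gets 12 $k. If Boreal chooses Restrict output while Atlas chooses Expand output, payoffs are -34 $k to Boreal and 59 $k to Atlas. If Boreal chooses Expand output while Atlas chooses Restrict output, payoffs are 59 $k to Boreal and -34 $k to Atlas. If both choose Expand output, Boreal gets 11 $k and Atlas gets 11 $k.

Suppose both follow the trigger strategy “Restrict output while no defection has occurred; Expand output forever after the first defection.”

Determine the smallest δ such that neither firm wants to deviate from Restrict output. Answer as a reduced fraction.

47/48

One-period gain from deviating is 59 − 12 = 47. The loss is 12 − 11 = 1 in every subsequent period, with present value 1·δ/(1−δ).
Deviation is unprofitable when 1·δ/(1−δ) ≥ 47, i.e. δ/(1−δ) ≥ 47.
Equivalently δ ≥ 47/(47+1) = 47/48.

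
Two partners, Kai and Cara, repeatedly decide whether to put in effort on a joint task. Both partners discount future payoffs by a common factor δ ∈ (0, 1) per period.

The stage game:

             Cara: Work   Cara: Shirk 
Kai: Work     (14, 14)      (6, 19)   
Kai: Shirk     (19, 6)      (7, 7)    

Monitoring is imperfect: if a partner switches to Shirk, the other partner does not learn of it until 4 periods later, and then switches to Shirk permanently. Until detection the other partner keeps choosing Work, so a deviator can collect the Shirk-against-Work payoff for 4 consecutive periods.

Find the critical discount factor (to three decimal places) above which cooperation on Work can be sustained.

Deviating for the 4 undetected periods gains 19−14 = 5 per period over cooperation, then loses 14−7 = 7 per period forever once punishment starts.
Gain: 5(1 + δ + … + δ^3); loss: 7·δ^4/(1−δ).
No profitable deviation ⇔ 5(1−δ^4) ≤ 7·δ^4, i.e. δ^4 ≥ 5/(5+7) = 5/12.
Hence δ ≥ (5/12)^(1/4) ≈ 0.803.

0.803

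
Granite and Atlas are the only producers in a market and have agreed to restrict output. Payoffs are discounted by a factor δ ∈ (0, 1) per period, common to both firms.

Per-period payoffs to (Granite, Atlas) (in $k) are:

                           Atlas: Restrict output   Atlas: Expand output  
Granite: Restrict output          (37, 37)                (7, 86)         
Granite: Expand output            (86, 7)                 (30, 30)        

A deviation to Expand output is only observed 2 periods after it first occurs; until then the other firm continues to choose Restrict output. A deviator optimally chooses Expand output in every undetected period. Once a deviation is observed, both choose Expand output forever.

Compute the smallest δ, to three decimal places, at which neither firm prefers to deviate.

0.935

Deviating for the 2 undetected periods gains 86−37 = 49 per period over cooperation, then loses 37−30 = 7 per period forever once punishment starts.
Gain: 49(1 + δ + … + δ^1); loss: 7·δ^2/(1−δ).
No profitable deviation ⇔ 49(1−δ^2) ≤ 7·δ^2, i.e. δ^2 ≥ 49/(49+7) = 7/8.
Hence δ ≥ (7/8)^(1/2) ≈ 0.935.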